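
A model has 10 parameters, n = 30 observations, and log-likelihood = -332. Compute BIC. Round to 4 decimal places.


Compute k*ln(n) = 10*ln(30) = 10*3.401197 = 34.011970.
Then -2*loglik = 664.
BIC = 34.011970 + 664 = 698.011970, which rounds to 698.0120.

698.0120


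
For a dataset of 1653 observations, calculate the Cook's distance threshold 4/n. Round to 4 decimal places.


The threshold is 4/n.
4/1653 = 0.0024.

0.0024


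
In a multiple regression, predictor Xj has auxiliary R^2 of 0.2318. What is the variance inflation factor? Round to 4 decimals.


VIF = 1 / (1 - 0.2318).
= 1 / 0.7682 = 1.3017.

1.3017


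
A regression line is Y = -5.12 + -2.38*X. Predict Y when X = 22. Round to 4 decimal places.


Predicted value:
Y = -5.12 + (-2.38)(22) = -5.12 + -52.3600 = -57.4800.

-57.4800


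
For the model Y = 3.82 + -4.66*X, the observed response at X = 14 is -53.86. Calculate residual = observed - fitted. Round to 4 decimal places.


Predicted = 3.82 + -4.66 * 14 = -61.4200.
Residual = -53.86 - -61.4200 = 7.5600.

7.5600


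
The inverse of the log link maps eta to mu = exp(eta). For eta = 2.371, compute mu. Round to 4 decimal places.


Apply the inverse link:
mu = e^2.371 = 10.7081.

10.7081


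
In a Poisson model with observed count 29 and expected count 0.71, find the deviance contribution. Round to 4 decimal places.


y/mu = 29/0.71 = 40.845070 (approx.), and ln(29/0.71) = 3.709786.
y * ln(y/mu) = 29 * 3.709786 = 107.583794.
y - mu = 28.29.
D = 2 * (107.583794 - 28.29) = 158.587588, which rounds to 158.5876.

158.5876


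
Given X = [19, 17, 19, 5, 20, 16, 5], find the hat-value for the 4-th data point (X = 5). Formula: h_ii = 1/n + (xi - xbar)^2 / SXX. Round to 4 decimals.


Compute xbar = 14.4286 with n = 7 observations.
SXX = 259.7143.
Leverage = 1/7 + (5 - 14.4286)^2/259.7143 = 0.4851.

0.4851


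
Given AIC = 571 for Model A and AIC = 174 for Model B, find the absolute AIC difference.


|AIC_A - AIC_B| = |571 - 174| = 397.
Model B is preferred (lower AIC).

397


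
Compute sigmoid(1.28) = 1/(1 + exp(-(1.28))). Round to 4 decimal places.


Compute exp(-1.2800) = 0.2780.
Sigmoid = 1 / (1 + 0.2780) = 1 / 1.2780 = 0.7824.

0.7824


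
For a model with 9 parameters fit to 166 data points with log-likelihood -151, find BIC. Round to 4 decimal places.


Compute k*ln(n) = 9*ln(166) = 9*5.111988 = 46.007892.
Then -2*loglik = 302.
BIC = 46.007892 + 302 = 348.007892, which rounds to 348.0079.

348.0079


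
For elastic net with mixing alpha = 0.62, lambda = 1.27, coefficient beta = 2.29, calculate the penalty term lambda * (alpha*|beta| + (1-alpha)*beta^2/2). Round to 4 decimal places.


Compute:
L1 = 0.62 * 2.29 = 1.4198.
L2 = 0.38 * 2.29^2 / 2 = 0.9964.
Penalty = 1.27 * (1.4198 + 0.9964) = 3.0685.

3.0685


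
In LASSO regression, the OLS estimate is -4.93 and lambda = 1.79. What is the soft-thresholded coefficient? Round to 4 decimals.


|beta_OLS| = 4.93.
lambda = 1.79.
Since |beta| > lambda, coefficient = sign(beta)*(|beta| - lambda) = -3.1400.
Result = -3.1400.

-3.1400


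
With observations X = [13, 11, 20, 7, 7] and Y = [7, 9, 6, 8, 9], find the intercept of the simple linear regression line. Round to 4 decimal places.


The slope is b1 = -0.2031.
Sample means are xbar = 11.6000 and ybar = 7.8000.
Intercept: b0 = 7.8000 - (-0.2031)(11.6000) = 10.1563.

10.1563


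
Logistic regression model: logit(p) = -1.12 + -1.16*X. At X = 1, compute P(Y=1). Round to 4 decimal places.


z = -1.12 + -1.16 * 1 = -2.2800.
Sigmoid: P = 1 / (1 + exp(2.2800)) = 0.0928.

0.0928


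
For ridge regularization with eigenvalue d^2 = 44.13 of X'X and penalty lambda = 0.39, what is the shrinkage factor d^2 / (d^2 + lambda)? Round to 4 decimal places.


d^2 + lambda = 44.13 + 0.39 = 44.5200.
Shrinkage factor = 44.13/44.5200 = 0.9912.

0.9912


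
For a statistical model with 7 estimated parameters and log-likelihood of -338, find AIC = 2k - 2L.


AIC = 2*7 - 2*(-338).
= 14 + 676 = 690.

690


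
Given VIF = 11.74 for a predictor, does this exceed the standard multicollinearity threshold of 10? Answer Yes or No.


Compare VIF = 11.74 to the threshold of 10.
11.74 >= 10, so the answer is Yes.

Yes


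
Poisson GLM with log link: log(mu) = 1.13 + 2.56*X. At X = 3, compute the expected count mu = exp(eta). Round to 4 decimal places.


eta = 1.13 + 2.56 * 3 = 8.8100.
mu = exp(8.8100) = 6700.9193.

6700.9193


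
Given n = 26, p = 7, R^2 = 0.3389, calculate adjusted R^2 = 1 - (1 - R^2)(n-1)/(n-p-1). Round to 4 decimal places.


Plug in: Adj R^2 = 1 - (1 - 0.3389) * 25/18.
= 1 - 0.6611 * 25/18
= 1 - 16.5275 / 18
= 1 - 0.9182 = 0.0818.

0.0818


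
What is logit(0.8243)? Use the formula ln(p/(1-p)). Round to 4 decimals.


Compute the odds: 0.8243/0.1757 = 4.6915.
Take the natural log: ln(4.6915) = 1.5458.

1.5458


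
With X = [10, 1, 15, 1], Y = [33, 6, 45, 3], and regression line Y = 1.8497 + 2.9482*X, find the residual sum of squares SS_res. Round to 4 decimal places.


Compute predicted values, then residuals = yi - yhat_i.
Residuals: [1.6683, 1.2021, -1.0727, -1.7979].
SSres = sum(residual^2) = 8.6114.

8.6114


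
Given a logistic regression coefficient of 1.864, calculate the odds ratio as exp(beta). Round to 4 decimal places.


Odds ratio = exp(beta) = exp(1.864).
= 6.4495.

6.4495


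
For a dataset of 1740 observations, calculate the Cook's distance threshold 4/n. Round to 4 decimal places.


Cook's distance cutoff = 4/n = 4/1740.
= 0.0023.

0.0023


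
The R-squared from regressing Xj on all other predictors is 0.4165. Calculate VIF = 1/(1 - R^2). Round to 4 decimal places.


VIF = 1 / (1 - 0.4165).
= 1 / 0.5835 = 1.7138.

1.7138


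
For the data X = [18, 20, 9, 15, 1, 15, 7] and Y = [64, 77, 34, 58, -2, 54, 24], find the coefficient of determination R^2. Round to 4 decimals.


Fit the OLS line: b0 = -4.4476, b1 = 4.0016.
SSres = 31.7136.
SStot = 4400.8571.
R^2 = 1 - 31.7136/4400.8571 = 0.9928.

0.9928


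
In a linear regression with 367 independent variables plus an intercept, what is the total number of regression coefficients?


Total coefficients = number of predictors + 1 (for the intercept).
= 367 + 1 = 368.

368


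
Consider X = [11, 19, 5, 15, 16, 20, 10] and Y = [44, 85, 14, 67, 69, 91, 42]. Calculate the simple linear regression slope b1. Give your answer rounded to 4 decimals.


First compute the means: xbar = 13.7143, ybar = 58.8571.
Then S_xx = sum((xi - xbar)^2) = 171.4286.
S_xy = sum((xi - xbar)(yi - ybar)) = 867.7143.
b1 = S_xy / S_xx = 867.7143 / 171.4286 = 5.0617.

5.0617


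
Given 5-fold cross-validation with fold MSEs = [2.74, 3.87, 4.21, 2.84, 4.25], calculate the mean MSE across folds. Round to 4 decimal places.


Sum of fold MSEs = 17.9100.
Average = 17.9100 / 5 = 3.5820.

3.5820


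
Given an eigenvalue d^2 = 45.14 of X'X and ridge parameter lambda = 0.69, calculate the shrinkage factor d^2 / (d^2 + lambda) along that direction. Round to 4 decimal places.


Denominator = d^2 + lambda = 45.14 + 0.69 = 45.8300.
Shrinkage = 45.14 / 45.8300 = 0.9849.

0.9849


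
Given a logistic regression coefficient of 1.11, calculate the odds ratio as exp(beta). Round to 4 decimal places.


The odds ratio is computed as:
OR = e^(1.11) = 3.0344.

3.0344


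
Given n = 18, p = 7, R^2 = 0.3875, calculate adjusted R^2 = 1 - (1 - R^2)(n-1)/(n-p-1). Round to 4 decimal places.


Plug in: Adj R^2 = 1 - (1 - 0.3875) * 17/10.
= 1 - 0.6125 * 17/10
= 1 - 10.4125 / 10
= 1 - 1.0413 = -0.0413.

-0.0413


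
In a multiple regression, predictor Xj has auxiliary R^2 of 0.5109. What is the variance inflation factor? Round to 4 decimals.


Using VIF = 1/(1 - R^2_j):
1 - 0.5109 = 0.4891.
VIF = 2.0446.

2.0446


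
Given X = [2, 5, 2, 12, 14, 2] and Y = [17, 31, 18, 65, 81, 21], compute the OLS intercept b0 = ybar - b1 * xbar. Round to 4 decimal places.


First find the slope: b1 = 5.0000.
Means: xbar = 6.1667, ybar = 38.8333.
b0 = ybar - b1 * xbar = 38.8333 - 5.0000 * 6.1667 = 8.0000.

8.0000


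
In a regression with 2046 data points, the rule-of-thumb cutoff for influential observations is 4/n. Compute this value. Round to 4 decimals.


Cook's distance cutoff = 4/n = 4/2046.
= 0.0020.

0.0020


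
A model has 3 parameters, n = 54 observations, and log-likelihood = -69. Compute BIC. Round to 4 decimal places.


Compute k*ln(n) = 3*ln(54) = 3*3.988984 = 11.966952.
Then -2*loglik = 138.
BIC = 11.966952 + 138 = 149.966952, which rounds to 149.9670.

149.9670


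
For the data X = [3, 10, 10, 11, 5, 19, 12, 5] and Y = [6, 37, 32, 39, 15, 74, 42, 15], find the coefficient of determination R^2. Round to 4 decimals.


After computing the OLS fit (b0=-6.6495, b1=4.1759):
SSres = 18.3698, SStot = 3190.0000.
R^2 = 1 - 18.3698/3190.0000 = 0.9942.

0.9942


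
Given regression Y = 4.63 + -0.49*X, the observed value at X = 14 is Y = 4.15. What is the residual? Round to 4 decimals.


Compute yhat = 4.63 + (-0.49)(14) = -2.2300.
Residual = actual - predicted = 4.15 - -2.2300 = 6.3800.

6.3800


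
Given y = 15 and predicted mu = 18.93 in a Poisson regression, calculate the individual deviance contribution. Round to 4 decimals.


y/mu = 15/18.93 = 0.792393 (approx.), and ln(15/18.93) = -0.232698.
y * ln(y/mu) = 15 * -0.232698 = -3.490470.
y - mu = -3.93.
D = 2 * (-3.490470 - -3.93) = 0.879060, which rounds to 0.8791.

0.8791


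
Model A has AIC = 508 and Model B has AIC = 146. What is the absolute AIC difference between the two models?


Compute |508 - 146| = 362.
Model B has the smaller AIC.

362


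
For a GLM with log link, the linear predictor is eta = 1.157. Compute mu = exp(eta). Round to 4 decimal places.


mu = exp(eta) = exp(1.157).
= 3.1804.

3.1804


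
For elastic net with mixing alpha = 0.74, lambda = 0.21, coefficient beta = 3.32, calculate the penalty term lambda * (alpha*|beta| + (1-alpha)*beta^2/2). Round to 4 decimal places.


L1 component = 0.74 * |3.32| = 2.4568.
L2 component = 0.26 * 3.32^2 / 2 = 1.4329.
Penalty = 0.21 * (2.4568 + 1.4329) = 0.21 * 3.8897 = 0.8168.

0.8168


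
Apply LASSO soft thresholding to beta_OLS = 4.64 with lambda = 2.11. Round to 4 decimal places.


Absolute value: |4.64| = 4.64.
Compare to lambda = 2.11.
Since |beta| > lambda, coefficient = sign(beta)*(|beta| - lambda) = 2.5300.

2.5300


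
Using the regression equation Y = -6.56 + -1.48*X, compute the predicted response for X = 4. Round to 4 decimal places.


Substitute X = 4 into the equation:
Y = -6.56 + -1.48 * 4 = -6.56 + -5.9200 = -12.4800.

-12.4800


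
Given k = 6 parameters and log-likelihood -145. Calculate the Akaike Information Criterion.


AIC = 2*6 - 2*(-145).
= 12 + 290 = 302.

302


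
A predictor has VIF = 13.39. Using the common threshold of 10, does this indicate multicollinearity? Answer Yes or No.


Compare VIF = 13.39 to the threshold of 10.
13.39 >= 10, so the answer is Yes.

Yes


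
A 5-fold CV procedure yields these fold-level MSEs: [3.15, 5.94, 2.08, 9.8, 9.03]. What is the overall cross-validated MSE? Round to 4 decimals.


Add all fold MSEs: 30.0000.
Divide by k = 5: 30.0000/5 = 6.0000.

6.0000


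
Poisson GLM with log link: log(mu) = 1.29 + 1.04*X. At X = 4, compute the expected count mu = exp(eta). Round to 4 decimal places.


Compute eta = 1.29 + 1.04 * 4 = 5.4500.
Apply inverse link: mu = e^5.4500 = 232.7582.

232.7582


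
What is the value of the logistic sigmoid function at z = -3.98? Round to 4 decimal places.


First, exp(3.9800) = 53.5170.
Then sigma(z) = 1/(1 + 53.5170) = 0.0183.

0.0183


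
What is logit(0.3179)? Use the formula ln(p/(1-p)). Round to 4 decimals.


1 - p = 0.6821.
p/(1-p) = 0.4661.
logit = ln(0.4661) = -0.7634.

-0.7634


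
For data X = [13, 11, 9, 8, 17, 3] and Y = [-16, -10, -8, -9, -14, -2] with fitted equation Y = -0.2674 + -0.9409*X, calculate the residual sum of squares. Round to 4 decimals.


Compute predicted values, then residuals = yi - yhat_i.
Residuals: [-3.5009, 0.6173, 0.7355, -1.2054, 2.2627, 1.0901].
SSres = sum(residual^2) = 20.9394.

20.9394


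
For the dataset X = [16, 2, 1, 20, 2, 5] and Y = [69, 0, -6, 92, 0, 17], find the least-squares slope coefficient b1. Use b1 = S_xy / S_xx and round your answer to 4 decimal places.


First compute the means: xbar = 7.6667, ybar = 28.6667.
Then S_xx = sum((xi - xbar)^2) = 337.3333.
S_xy = sum((xi - xbar)(yi - ybar)) = 1704.3333.
b1 = S_xy / S_xx = 1704.3333 / 337.3333 = 5.0524.

5.0524


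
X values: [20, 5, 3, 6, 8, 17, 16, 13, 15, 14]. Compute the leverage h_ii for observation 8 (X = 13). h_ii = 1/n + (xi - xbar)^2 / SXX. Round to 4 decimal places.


Mean of X: xbar = 11.7000.
SXX = 300.1000.
For X = 13: h = 1/10 + (13 - 11.7000)^2/300.1000 = 0.1056.

0.1056


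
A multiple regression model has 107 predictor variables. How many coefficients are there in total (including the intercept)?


Including the intercept, the model has 107 predictor coefficients + 1 intercept.
Total = 108.

108


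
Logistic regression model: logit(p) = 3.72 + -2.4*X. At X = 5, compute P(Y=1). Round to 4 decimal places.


Compute z = 3.72 + (-2.4)(5) = -8.2800.
exp(-z) = 3944.1944.
P = 1/(1 + 3944.1944) = 0.0003.

0.0003


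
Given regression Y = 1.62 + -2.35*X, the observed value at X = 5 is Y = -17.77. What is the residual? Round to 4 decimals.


Compute yhat = 1.62 + (-2.35)(5) = -10.1300.
Residual = actual - predicted = -17.77 - -10.1300 = -7.6400.

-7.6400


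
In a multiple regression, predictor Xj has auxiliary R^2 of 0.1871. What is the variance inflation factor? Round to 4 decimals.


Using VIF = 1/(1 - R^2_j):
1 - 0.1871 = 0.8129.
VIF = 1.2302.

1.2302


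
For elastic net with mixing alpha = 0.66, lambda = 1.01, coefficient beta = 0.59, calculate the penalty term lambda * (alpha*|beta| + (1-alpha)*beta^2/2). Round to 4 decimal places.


L1 component = 0.66 * |0.59| = 0.3894.
L2 component = 0.34 * 0.59^2 / 2 = 0.0592.
Penalty = 1.01 * (0.3894 + 0.0592) = 1.01 * 0.4486 = 0.4531.

0.4531


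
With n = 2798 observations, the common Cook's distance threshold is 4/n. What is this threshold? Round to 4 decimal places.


Cook's distance cutoff = 4/n = 4/2798.
= 0.0014.

0.0014


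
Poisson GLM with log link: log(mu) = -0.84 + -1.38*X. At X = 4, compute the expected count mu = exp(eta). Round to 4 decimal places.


eta = -0.84 + -1.38 * 4 = -6.3600.
mu = exp(-6.3600) = 0.0017.

0.0017


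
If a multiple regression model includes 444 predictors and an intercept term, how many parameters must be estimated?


Including the intercept, the model has 444 predictor coefficients + 1 intercept.
Total = 445.

445


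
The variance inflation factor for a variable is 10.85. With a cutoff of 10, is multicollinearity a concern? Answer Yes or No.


The threshold is 10.
VIF = 10.85 is >= 10.
Multicollinearity indication: Yes.

Yes


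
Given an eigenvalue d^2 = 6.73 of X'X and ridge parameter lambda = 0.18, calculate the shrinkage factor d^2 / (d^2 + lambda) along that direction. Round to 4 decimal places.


Compute the denominator: 6.73 + 0.18 = 6.9100.
Shrinkage factor = 6.73 / 6.9100 = 0.9740.

0.9740


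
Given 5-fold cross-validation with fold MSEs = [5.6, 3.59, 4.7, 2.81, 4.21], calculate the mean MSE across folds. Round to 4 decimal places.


Total MSE across folds = 20.9100.
CV-MSE = 20.9100/5 = 4.1820.

4.1820


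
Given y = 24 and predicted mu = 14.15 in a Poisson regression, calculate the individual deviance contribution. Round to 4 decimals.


First: ln(24/14.15) = 0.528339.
Then: 24 * 0.528339 = 12.680136.
y - mu = 24 - 14.15 = 9.85.
D = 2(12.680136 - 9.85) = 5.660272, which rounds to 5.6603.

5.6603


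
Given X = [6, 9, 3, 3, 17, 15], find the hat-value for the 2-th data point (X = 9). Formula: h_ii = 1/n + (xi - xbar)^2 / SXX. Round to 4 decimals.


Mean of X: xbar = 8.8333.
SXX = 180.8333.
For X = 9: h = 1/6 + (9 - 8.8333)^2/180.8333 = 0.1668.

0.1668


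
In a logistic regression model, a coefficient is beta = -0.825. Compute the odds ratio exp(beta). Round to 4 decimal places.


The odds ratio is computed as:
OR = e^(-0.825) = 0.4382.

0.4382


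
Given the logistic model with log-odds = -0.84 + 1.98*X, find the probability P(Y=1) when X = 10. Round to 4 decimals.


z = -0.84 + 1.98 * 10 = 18.9600.
Sigmoid: P = 1 / (1 + exp(-18.9600)) = 1.0000.

1.0000


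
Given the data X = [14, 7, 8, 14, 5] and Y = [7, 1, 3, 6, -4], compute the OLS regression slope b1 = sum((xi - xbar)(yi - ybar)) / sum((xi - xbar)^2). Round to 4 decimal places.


Calculate xbar = 9.6000, ybar = 2.6000.
S_xx = 69.2000, S_xy = 68.2000.
Using b1 = S_xy / S_xx = 68.2000 / 69.2000, we get b1 = 0.9855.

0.9855


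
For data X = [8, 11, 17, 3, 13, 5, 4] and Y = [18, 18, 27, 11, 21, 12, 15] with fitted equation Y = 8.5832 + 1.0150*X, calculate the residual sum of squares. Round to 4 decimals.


For each point, residual = actual - predicted.
Residuals: [1.2968, -1.7482, 1.1618, -0.6282, -0.7782, -1.6582, 2.3568].
Sum of squared residuals = 15.3920.

15.3920


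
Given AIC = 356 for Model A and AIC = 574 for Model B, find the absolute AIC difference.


Compute |356 - 574| = 218.
Model A has the smaller AIC.

218


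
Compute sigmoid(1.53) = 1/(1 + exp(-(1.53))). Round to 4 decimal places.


exp(-1.5300) = 0.2165.
1 + exp(-z) = 1.2165.
sigmoid = 1/1.2165 = 0.8220.

0.8220


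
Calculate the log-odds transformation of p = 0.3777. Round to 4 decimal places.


1 - p = 0.6223.
p/(1-p) = 0.6069.
logit = ln(0.6069) = -0.4993.

-0.4993


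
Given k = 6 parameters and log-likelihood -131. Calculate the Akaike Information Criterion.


AIC = 2k - 2*loglik = 2(6) - 2(-131).
= 12 + 262 = 274.

274


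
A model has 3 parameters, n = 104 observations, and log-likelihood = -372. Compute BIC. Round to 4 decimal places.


k * ln(n) = 3 * ln(104) = 3 * 4.644391 = 13.933173.
-2 * loglik = -2 * (-372) = 744.
BIC = 13.933173 + 744 = 757.933173, which rounds to 757.9332.

757.9332


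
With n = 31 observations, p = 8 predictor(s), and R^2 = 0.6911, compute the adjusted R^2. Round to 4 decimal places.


Using the formula:
(1 - 0.6911) = 0.3089.
Multiply by 30/22: 0.3089 * 30 = 9.2670, then 9.2670 / 22 = 0.4212.
Adj R^2 = 1 - 0.4212 = 0.5788.

0.5788


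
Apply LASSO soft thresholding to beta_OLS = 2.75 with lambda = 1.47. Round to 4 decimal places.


Check: |2.75| = 2.75 vs lambda = 1.47.
Since |beta| > lambda, coefficient = sign(beta)*(|beta| - lambda) = 1.2800.
Soft-thresholded coefficient = 1.2800.

1.2800


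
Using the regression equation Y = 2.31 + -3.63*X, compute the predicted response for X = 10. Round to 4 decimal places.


Substitute X = 10 into the equation:
Y = 2.31 + -3.63 * 10 = 2.31 + -36.3000 = -33.9900.

-33.9900


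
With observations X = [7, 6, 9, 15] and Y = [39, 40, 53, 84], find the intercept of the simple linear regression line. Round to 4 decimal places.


Compute b1 = 5.1692 from the OLS formula.
With xbar = 9.2500 and ybar = 54.0000, the intercept is:
b0 = 54.0000 - 5.1692 * 9.2500 = 6.1846.

6.1846


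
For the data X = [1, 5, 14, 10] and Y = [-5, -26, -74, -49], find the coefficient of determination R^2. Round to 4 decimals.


After computing the OLS fit (b0=0.6237, b1=-5.2165):
SSres = 9.4536, SStot = 2649.0000.
R^2 = 1 - 9.4536/2649.0000 = 0.9964.

0.9964


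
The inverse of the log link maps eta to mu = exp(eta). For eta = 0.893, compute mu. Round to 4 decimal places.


Apply the inverse link:
mu = e^0.893 = 2.4424.

2.4424


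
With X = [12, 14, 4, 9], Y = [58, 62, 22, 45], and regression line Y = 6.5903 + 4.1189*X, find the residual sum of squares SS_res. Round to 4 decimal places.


Predicted values from Y = 6.5903 + 4.1189*X.
Residuals: [1.9829, -2.2549, -1.0659, 1.3396].
SSres = 11.9471.

11.9471


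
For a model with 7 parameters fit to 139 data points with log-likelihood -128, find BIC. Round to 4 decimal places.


k * ln(n) = 7 * ln(139) = 7 * 4.934474 = 34.541318.
-2 * loglik = -2 * (-128) = 256.
BIC = 34.541318 + 256 = 290.541318, which rounds to 290.5413.

290.5413


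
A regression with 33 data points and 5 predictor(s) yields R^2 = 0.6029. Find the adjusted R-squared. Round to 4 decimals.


Adjusted R^2 = 1 - (1 - R^2) * (n-1)/(n-p-1).
(1 - R^2) = 0.3971.
(n-1)/(n-p-1) = 32/27.
(1 - R^2) * (n-1) = 0.3971 * 32 = 12.7072.
Divide by (n-p-1): 12.7072 / 27 = 0.4706.
Adj R^2 = 1 - 0.4706 = 0.5294.

0.5294


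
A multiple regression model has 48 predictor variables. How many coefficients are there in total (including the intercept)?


Total coefficients = number of predictors + 1 (for the intercept).
= 48 + 1 = 49.

49


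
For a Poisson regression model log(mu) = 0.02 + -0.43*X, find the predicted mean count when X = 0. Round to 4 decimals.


Compute eta = 0.02 + -0.43 * 0 = 0.0200.
Apply inverse link: mu = e^0.0200 = 1.0202.

1.0202


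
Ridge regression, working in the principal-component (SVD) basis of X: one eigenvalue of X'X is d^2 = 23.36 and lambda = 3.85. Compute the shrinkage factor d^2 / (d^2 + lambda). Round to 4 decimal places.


Denominator = d^2 + lambda = 23.36 + 3.85 = 27.2100.
Shrinkage = 23.36 / 27.2100 = 0.8585.

0.8585


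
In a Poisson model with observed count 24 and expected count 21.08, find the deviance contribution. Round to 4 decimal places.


Compute y*ln(y/mu) = 24*ln(24/21.08) = 24*0.129729 = 3.113496.
y - mu = 2.92.
D = 2*(3.113496 - (2.92)) = 0.386992, which rounds to 0.3870.

0.3870


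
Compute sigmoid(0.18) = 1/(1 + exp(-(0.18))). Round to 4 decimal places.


Compute exp(-0.1800) = 0.8353.
Sigmoid = 1 / (1 + 0.8353) = 1 / 1.8353 = 0.5449.

0.5449


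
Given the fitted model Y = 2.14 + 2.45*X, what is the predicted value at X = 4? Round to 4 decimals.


Plug X = 4 into Y = 2.14 + 2.45*X:
Y = 2.14 + 9.8000 = 11.9400.

11.9400


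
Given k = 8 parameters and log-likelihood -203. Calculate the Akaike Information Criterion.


AIC = 2k - 2*loglik = 2(8) - 2(-203).
= 16 + 406 = 422.

422


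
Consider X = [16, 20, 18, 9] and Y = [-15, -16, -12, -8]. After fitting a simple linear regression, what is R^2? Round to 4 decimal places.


After computing the OLS fit (b0=-2.4982, b1=-0.6509):
SSres = 9.6218, SStot = 38.7500.
R^2 = 1 - 9.6218/38.7500 = 0.7517.

0.7517


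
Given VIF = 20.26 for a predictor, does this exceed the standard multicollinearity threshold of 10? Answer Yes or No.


The threshold is 10.
VIF = 20.26 is >= 10.
Multicollinearity indication: Yes.

Yes


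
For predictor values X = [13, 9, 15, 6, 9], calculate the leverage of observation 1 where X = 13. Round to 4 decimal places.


n = 5, xbar = 10.4000.
SXX = sum((xi - xbar)^2) = 51.2000.
h = 1/5 + (13 - 10.4000)^2 / 51.2000 = 0.3320.

0.3320


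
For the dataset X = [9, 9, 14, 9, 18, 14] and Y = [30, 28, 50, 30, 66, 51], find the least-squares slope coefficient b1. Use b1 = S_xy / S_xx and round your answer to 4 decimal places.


First compute the means: xbar = 12.1667, ybar = 42.5000.
Then S_xx = sum((xi - xbar)^2) = 70.8333.
S_xy = sum((xi - xbar)(yi - ybar)) = 291.5000.
b1 = S_xy / S_xx = 291.5000 / 70.8333 = 4.1153.

4.1153


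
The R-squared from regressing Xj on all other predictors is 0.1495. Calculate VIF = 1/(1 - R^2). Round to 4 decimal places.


VIF = 1 / (1 - 0.1495).
= 1 / 0.8505 = 1.1758.

1.1758


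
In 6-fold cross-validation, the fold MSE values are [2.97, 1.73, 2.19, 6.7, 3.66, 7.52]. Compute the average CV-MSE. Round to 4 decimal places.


Add all fold MSEs: 24.7700.
Divide by k = 6: 24.7700/6 = 4.1283.

4.1283


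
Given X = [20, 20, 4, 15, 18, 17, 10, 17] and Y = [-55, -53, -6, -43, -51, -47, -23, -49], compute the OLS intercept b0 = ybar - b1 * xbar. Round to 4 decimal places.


First find the slope: b1 = -3.1151.
Means: xbar = 15.1250, ybar = -40.8750.
b0 = ybar - b1 * xbar = -40.8750 - -3.1151 * 15.1250 = 6.2408.

6.2408


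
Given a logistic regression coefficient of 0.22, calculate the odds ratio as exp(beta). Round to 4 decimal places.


The odds ratio is computed as:
OR = e^(0.22) = 1.2461.

1.2461


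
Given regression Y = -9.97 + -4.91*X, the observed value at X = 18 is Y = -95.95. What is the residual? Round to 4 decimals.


Fitted value at X = 18 is yhat = -9.97 + -4.91*18 = -98.3500.
Residual = -95.95 - -98.3500 = 2.4000.

2.4000


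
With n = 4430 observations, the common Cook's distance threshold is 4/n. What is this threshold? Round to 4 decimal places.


Using the rule of thumb:
Threshold = 4 / 4430 = 0.0009.

0.0009


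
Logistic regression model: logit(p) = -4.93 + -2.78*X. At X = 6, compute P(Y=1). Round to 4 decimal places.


z = -4.93 + -2.78 * 6 = -21.6100.
Sigmoid: P = 1 / (1 + exp(21.6100)) = 0.0000.

0.0000


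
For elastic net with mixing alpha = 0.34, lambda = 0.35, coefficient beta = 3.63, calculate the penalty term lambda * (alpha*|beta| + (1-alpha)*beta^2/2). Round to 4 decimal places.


L1 component = 0.34 * |3.63| = 1.2342.
L2 component = 0.66 * 3.63^2 / 2 = 4.3484.
Penalty = 0.35 * (1.2342 + 4.3484) = 0.35 * 5.5826 = 1.9539.

1.9539


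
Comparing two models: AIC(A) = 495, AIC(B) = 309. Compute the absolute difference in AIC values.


|AIC_A - AIC_B| = |495 - 309| = 186.
Model B is preferred (lower AIC).

186


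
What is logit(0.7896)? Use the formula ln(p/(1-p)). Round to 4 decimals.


The odds are p/(1-p) = 0.7896 / 0.2104 = 3.7529.
logit(p) = ln(3.7529) = 1.3225.

1.3225


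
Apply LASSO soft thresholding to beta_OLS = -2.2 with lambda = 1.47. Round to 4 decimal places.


|beta_OLS| = 2.2.
lambda = 1.47.
Since |beta| > lambda, coefficient = sign(beta)*(|beta| - lambda) = -0.7300.
Result = -0.7300.

-0.7300


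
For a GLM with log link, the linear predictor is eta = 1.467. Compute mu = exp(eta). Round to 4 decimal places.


The inverse log link gives:
mu = exp(1.467) = 4.3362.

4.3362


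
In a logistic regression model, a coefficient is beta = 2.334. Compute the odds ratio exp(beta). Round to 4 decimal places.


The odds ratio is computed as:
OR = e^(2.334) = 10.3191.

10.3191


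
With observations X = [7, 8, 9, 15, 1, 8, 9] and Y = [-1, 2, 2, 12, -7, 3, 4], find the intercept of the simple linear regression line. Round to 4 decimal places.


First find the slope: b1 = 1.3669.
Means: xbar = 8.1429, ybar = 2.1429.
b0 = ybar - b1 * xbar = 2.1429 - 1.3669 * 8.1429 = -8.9873.

-8.9873


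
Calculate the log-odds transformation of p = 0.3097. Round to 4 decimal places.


1 - p = 0.6903.
p/(1-p) = 0.4486.
logit = ln(0.4486) = -0.8015.

-0.8015


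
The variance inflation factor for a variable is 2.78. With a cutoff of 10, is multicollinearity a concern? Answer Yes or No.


Compare VIF = 2.78 to the threshold of 10.
2.78 < 10, so the answer is No.

No


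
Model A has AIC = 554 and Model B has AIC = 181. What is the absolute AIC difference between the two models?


Compute |554 - 181| = 373.
Model B has the smaller AIC.

373


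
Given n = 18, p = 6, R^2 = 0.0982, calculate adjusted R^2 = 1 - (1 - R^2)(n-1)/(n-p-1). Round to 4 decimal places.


Adjusted R^2 = 1 - (1 - R^2) * (n-1)/(n-p-1).
(1 - R^2) = 0.9018.
(n-1)/(n-p-1) = 17/11.
(1 - R^2) * (n-1) = 0.9018 * 17 = 15.3306.
Divide by (n-p-1): 15.3306 / 11 = 1.3937.
Adj R^2 = 1 - 1.3937 = -0.3937.

-0.3937


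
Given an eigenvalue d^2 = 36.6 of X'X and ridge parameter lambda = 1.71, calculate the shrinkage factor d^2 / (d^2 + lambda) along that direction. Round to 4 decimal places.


Denominator = d^2 + lambda = 36.6 + 1.71 = 38.3100.
Shrinkage = 36.6 / 38.3100 = 0.9554.

0.9554


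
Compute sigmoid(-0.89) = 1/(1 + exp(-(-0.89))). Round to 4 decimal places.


exp(0.8900) = 2.4351.
1 + exp(-z) = 3.4351.
sigmoid = 1/3.4351 = 0.2911.

0.2911


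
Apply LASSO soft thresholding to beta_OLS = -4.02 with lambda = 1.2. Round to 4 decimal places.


Check: |-4.02| = 4.02 vs lambda = 1.2.
Since |beta| > lambda, coefficient = sign(beta)*(|beta| - lambda) = -2.8200.
Soft-thresholded coefficient = -2.8200.

-2.8200


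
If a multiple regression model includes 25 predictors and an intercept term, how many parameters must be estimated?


Total coefficients = number of predictors + 1 (for the intercept).
= 25 + 1 = 26.

26


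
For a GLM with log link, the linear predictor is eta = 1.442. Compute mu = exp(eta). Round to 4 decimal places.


mu = exp(eta) = exp(1.442).
= 4.2291.

4.2291


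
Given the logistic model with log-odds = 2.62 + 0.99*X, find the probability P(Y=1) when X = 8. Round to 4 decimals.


Linear predictor: z = 2.62 + 0.99 * 8 = 10.5400.
P = 1/(1 + exp(-10.5400)) = 1/(1 + 0.0000) = 1.0000.

1.0000


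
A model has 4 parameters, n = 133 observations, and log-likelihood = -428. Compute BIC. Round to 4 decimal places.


ln(133) = 4.890349.
k * ln(n) = 4 * 4.890349 = 19.561396.
-2L = 856.
BIC = 19.561396 + 856 = 875.561396, which rounds to 875.5614.

875.5614


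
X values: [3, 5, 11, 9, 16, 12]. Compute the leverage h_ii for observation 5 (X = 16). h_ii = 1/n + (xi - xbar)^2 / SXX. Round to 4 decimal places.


Mean of X: xbar = 9.3333.
SXX = 113.3333.
For X = 16: h = 1/6 + (16 - 9.3333)^2/113.3333 = 0.5588.

0.5588


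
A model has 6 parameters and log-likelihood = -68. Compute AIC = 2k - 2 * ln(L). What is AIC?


AIC = 2k - 2*loglik = 2(6) - 2(-68).
= 12 + 136 = 148.

148


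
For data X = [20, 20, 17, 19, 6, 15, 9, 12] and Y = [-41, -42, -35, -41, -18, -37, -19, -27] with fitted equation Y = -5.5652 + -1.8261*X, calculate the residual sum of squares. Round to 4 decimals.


For each point, residual = actual - predicted.
Residuals: [1.0872, 0.0872, 1.6089, -0.7389, -1.4782, -4.0433, 3.0001, 0.4784].
Sum of squared residuals = 32.0870.

32.0870


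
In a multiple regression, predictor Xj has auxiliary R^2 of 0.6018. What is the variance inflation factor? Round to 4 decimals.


Using VIF = 1/(1 - R^2_j):
1 - 0.6018 = 0.3982.
VIF = 2.5113.

2.5113


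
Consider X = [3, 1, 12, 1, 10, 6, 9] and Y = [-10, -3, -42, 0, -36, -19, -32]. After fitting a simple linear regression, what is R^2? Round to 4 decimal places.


After computing the OLS fit (b0=2.0643, b1=-3.7250):
SSres = 8.3536, SStot = 1673.4286.
R^2 = 1 - 8.3536/1673.4286 = 0.9950.

0.9950


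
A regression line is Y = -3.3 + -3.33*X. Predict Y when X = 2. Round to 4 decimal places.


Predicted value:
Y = -3.3 + (-3.33)(2) = -3.3 + -6.6600 = -9.9600.

-9.9600


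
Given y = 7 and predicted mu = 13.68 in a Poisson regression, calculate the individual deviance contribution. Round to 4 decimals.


Compute y*ln(y/mu) = 7*ln(7/13.68) = 7*-0.670025 = -4.690175.
y - mu = -6.68.
D = 2*(-4.690175 - (-6.68)) = 3.979650, which rounds to 3.9797.

3.9797


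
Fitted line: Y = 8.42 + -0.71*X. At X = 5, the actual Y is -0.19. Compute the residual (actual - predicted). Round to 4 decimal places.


Fitted value at X = 5 is yhat = 8.42 + -0.71*5 = 4.8700.
Residual = -0.19 - 4.8700 = -5.0600.

-5.0600


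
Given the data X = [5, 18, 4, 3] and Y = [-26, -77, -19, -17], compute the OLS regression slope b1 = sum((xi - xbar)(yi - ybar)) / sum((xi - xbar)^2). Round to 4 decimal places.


Calculate xbar = 7.5000, ybar = -34.7500.
S_xx = 149.0000, S_xy = -600.5000.
Using b1 = S_xy / S_xx = -600.5000 / 149.0000, we get b1 = -4.0302.

-4.0302


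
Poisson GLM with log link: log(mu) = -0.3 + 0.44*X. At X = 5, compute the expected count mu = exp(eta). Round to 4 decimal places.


eta = -0.3 + 0.44 * 5 = 1.9000.
mu = exp(1.9000) = 6.6859.

6.6859


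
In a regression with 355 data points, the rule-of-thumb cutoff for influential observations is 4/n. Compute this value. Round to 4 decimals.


Using the rule of thumb:
Threshold = 4 / 355 = 0.0113.

0.0113


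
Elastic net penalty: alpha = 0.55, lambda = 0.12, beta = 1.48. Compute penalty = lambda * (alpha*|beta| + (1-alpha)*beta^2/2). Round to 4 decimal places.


Compute:
L1 = 0.55 * 1.48 = 0.8140.
L2 = 0.45 * 1.48^2 / 2 = 0.4928.
Penalty = 0.12 * (0.8140 + 0.4928) = 0.1568.

0.1568


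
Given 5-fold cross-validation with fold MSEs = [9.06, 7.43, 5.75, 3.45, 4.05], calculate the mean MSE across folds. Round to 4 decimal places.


Add all fold MSEs: 29.7400.
Divide by k = 5: 29.7400/5 = 5.9480.

5.9480


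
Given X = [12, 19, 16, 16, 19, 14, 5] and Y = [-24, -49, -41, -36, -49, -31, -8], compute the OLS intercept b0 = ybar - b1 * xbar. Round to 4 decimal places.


The slope is b1 = -2.9778.
Sample means are xbar = 14.4286 and ybar = -34.0000.
Intercept: b0 = -34.0000 - (-2.9778)(14.4286) = 8.9657.

8.9657


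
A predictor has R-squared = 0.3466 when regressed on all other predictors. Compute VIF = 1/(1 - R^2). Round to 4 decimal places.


Denominator: 1 - 0.3466 = 0.6534.
VIF = 1 / 0.6534 = 1.5305.

1.5305


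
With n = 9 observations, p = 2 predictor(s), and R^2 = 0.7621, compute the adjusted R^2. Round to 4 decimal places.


Using the formula:
(1 - 0.7621) = 0.2379.
Multiply by 8/6: 0.2379 * 8 = 1.9032, then 1.9032 / 6 = 0.3172.
Adj R^2 = 1 - 0.3172 = 0.6828.

0.6828


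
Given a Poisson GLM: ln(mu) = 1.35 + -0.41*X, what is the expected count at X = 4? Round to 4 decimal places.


eta = 1.35 + -0.41 * 4 = -0.2900.
mu = exp(-0.2900) = 0.7483.

0.7483


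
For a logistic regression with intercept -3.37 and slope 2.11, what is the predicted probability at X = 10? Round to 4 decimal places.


z = -3.37 + 2.11 * 10 = 17.7300.
Sigmoid: P = 1 / (1 + exp(-17.7300)) = 1.0000.

1.0000


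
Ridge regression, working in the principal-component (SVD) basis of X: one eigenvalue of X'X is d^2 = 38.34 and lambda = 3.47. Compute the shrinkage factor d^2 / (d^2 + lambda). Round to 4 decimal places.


Denominator = d^2 + lambda = 38.34 + 3.47 = 41.8100.
Shrinkage = 38.34 / 41.8100 = 0.9170.

0.9170


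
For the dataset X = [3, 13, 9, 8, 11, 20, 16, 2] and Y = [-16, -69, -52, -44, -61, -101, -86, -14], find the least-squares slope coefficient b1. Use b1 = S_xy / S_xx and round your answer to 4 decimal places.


First compute the means: xbar = 10.2500, ybar = -55.3750.
Then S_xx = sum((xi - xbar)^2) = 263.5000.
S_xy = sum((xi - xbar)(yi - ybar)) = -1319.2500.
b1 = S_xy / S_xx = -1319.2500 / 263.5000 = -5.0066.

-5.0066


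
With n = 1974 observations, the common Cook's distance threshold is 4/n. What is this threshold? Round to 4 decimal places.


The threshold is 4/n.
4/1974 = 0.0020.

0.0020


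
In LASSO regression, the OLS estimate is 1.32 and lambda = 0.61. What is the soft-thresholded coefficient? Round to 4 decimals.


|beta_OLS| = 1.32.
lambda = 0.61.
Since |beta| > lambda, coefficient = sign(beta)*(|beta| - lambda) = 0.7100.
Result = 0.7100.

0.7100


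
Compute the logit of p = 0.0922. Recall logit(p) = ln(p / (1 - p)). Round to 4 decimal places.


Compute the odds: 0.0922/0.9078 = 0.1016.
Take the natural log: ln(0.1016) = -2.2871.

-2.2871


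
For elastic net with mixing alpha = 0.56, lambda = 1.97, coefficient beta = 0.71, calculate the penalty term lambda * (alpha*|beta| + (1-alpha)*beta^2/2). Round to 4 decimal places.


Compute:
L1 = 0.56 * 0.71 = 0.3976.
L2 = 0.44 * 0.71^2 / 2 = 0.1109.
Penalty = 1.97 * (0.3976 + 0.1109) = 1.0017.

1.0017


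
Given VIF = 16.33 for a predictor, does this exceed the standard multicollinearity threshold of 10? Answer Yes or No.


Check: VIF = 16.33 vs threshold = 10.
Since 16.33 >= 10, the answer is Yes.

Yes


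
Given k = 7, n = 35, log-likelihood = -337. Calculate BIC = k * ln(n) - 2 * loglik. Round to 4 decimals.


k * ln(n) = 7 * ln(35) = 7 * 3.555348 = 24.887436.
-2 * loglik = -2 * (-337) = 674.
BIC = 24.887436 + 674 = 698.887436, which rounds to 698.8874.

698.8874


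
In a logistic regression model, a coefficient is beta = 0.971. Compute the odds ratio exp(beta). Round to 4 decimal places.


The odds ratio is computed as:
OR = e^(0.971) = 2.6406.

2.6406


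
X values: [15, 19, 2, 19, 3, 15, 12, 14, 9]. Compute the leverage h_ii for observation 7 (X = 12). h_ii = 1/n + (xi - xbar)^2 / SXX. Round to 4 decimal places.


n = 9, xbar = 12.0000.
SXX = sum((xi - xbar)^2) = 310.0000.
h = 1/9 + (12 - 12.0000)^2 / 310.0000 = 0.1111.

0.1111


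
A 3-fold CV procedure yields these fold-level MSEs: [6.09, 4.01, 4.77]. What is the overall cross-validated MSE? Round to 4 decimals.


Sum of fold MSEs = 14.8700.
Average = 14.8700 / 3 = 4.9567.

4.9567


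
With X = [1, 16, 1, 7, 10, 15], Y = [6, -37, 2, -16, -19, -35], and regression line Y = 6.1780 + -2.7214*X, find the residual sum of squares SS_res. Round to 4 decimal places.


Compute predicted values, then residuals = yi - yhat_i.
Residuals: [2.5434, 0.3644, -1.4566, -3.1282, 2.0360, -0.3570].
SSres = sum(residual^2) = 22.7817.

22.7817


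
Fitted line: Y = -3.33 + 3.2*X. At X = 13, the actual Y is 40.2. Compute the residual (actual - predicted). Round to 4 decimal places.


Predicted = -3.33 + 3.2 * 13 = 38.2700.
Residual = 40.2 - 38.2700 = 1.9300.

1.9300


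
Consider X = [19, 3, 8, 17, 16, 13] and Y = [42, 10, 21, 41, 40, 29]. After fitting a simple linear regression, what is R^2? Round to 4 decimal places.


Fit the OLS line: b0 = 3.7086, b1 = 2.1151.
SSres = 16.3777.
SStot = 845.5000.
R^2 = 1 - 16.3777/845.5000 = 0.9806.

0.9806


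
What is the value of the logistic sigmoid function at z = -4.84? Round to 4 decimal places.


Compute exp(4.8400) = 126.4694.
Sigmoid = 1 / (1 + 126.4694) = 1 / 127.4694 = 0.0078.

0.0078


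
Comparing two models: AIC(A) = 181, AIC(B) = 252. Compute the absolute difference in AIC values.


Compute |181 - 252| = 71.
Model A has the smaller AIC.

71


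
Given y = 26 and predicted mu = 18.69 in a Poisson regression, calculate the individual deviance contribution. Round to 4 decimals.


First: ln(26/18.69) = 0.330108.
Then: 26 * 0.330108 = 8.582808.
y - mu = 26 - 18.69 = 7.31.
D = 2(8.582808 - 7.31) = 2.545616, which rounds to 2.5456.

2.5456


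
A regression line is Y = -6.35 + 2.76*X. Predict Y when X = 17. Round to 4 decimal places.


Substitute X = 17 into the equation:
Y = -6.35 + 2.76 * 17 = -6.35 + 46.9200 = 40.5700.

40.5700


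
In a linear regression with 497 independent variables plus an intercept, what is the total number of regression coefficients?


Each predictor gets one coefficient, plus one intercept.
Total parameters = 497 + 1 = 498.

498


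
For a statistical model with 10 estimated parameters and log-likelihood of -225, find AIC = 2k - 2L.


Compute:
2k = 2*10 = 20.
-2*loglik = -2*(-225) = 450.
AIC = 20 + 450 = 470.

470


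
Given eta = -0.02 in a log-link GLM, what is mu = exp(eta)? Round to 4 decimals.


mu = exp(eta) = exp(-0.02).
= 0.9802.

0.9802


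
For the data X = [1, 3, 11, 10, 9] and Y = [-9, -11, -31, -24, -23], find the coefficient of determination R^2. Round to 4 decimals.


The fitted line is Y = -5.8317 + -2.0248*X.
SSres = 15.9505, SStot = 347.2000.
R^2 = 1 - SSres/SStot = 0.9541.

0.9541


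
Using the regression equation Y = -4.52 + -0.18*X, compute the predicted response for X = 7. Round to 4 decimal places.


Predicted value:
Y = -4.52 + (-0.18)(7) = -4.52 + -1.2600 = -5.7800.

-5.7800


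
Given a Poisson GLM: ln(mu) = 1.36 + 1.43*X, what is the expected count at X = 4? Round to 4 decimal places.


Compute eta = 1.36 + 1.43 * 4 = 7.0800.
Apply inverse link: mu = e^7.0800 = 1187.9685.

1187.9685


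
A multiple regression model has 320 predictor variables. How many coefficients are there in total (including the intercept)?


Each predictor gets one coefficient, plus one intercept.
Total parameters = 320 + 1 = 321.

321
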